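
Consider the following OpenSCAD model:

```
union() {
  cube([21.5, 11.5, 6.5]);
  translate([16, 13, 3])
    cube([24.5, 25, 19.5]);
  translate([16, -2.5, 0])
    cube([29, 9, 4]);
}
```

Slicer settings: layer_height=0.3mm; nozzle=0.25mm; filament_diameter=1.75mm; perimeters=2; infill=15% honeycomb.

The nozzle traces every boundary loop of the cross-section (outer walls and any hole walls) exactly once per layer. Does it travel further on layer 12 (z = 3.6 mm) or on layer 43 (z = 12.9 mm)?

layer 12 (z = 3.6 mm)

Layer 12 (z = 3.6): the cube is present — its section is the full 21.5×11.5 rectangle (perimeter 66.00 mm); the cube at (16, 13) (footprint 24.5×25) is included at this height (perimeter 99.00 mm); the cube at (16, -2.5) (footprint 29×9) is included at this height (perimeter 76.00 mm); Combining (union): the regions partially overlap (shared area 35.75 mm²), so the edge portions inside another operand are dropped and the merged outline is re-measured after clipping — boundary = 217.00 mm. So its perimeter = 217.00 mm. Layer 43 (z = 12.9): the cube does not reach this height (z outside [0, 6.5]); the cube at (16, 13) (footprint 24.5×25) is included at this height (perimeter 99.00 mm); the cube at (16, -2.5) is not intersected at this z (z outside [0, 4]); Combining (union): only the 24.5×25 cube at (16, 13) is present, so the union is just that shape — boundary = 99.00 mm. So its perimeter = 99.00 mm. Layer 12 is larger (217.00 vs 99.00 mm).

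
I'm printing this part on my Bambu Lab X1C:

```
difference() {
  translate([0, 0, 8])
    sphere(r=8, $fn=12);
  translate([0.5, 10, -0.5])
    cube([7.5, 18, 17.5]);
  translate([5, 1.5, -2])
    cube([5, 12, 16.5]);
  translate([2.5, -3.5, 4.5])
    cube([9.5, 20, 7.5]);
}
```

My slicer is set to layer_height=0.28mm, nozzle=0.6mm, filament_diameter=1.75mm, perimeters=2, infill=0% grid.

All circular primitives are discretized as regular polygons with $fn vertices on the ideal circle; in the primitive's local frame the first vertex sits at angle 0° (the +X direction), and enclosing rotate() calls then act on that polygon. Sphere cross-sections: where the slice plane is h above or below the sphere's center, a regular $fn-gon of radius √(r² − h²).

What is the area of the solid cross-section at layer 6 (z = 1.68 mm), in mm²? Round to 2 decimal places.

At z = 1.68 mm: the sphere: section is a regular 12-gon, circumradius = √(r²−h²) = √(8²−6.32²) = 4.905 (area = (12/2)·4.905²·sin(360°/12) = 72.17 mm²); the cube at (0.5, 10) (footprint 7.5×18) is included at this height (area 135.00 mm²); the cube at (5, 1.5) (footprint 5×12) is included at this height (area 60.00 mm²); the cube at (2.5, -3.5) does not reach this height (z outside [4.5, 12]); Subtracting the remaining from the first: starting from the r=8 sphere (72.17 mm²), the 7.5×18 cube at (0.5, 10) misses the remaining region (no effect); the 5×12 cube at (5, 1.5) misses the remaining region (no effect) — area = 72.17 mm². Overall, the cross-section is a single solid region. Net area = 72.17 mm².

72.17 mm²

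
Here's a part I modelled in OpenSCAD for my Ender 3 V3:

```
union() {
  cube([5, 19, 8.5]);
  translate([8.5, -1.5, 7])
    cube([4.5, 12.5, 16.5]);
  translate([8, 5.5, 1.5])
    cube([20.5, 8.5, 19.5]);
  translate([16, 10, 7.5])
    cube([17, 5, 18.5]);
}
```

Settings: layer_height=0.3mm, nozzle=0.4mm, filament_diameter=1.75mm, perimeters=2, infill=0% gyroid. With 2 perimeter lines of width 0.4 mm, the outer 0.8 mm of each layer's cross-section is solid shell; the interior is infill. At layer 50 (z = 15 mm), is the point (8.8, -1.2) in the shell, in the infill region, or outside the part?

shell

At z = 15 mm: the cube does not reach this height (z outside [0, 8.5]); the 4.5×12.5 cube at (8.5, -1.5) contributes its full rectangle; the cube at (8, 5.5) (footprint 20.5×8.5) is included at this height; the cube at (16, 10) (footprint 17×5) is included at this height; Taking the union: the regions partially overlap (shared area 74.75 mm²), so overlapping operands fuse into one piece — 1 connected region. Overall, the cross-section is a single solid region. The nearest boundary edge runs (13.00, -1.50)→(8.50, -1.50); distance from the point to it = 0.30 mm. The point is inside the cross-section, 0.30 mm from the nearest boundary — within the 0.8 mm shell band (2 × 0.4).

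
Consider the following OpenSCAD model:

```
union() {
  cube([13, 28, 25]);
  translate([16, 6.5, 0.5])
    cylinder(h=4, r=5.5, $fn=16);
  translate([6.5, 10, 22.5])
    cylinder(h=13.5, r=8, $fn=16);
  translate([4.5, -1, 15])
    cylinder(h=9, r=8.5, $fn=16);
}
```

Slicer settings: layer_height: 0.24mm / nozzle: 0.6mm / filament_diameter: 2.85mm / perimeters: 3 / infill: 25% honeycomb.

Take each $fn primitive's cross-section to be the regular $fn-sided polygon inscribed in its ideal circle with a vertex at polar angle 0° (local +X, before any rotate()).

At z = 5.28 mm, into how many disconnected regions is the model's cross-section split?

At z = 5.28 mm: the cube (footprint 13×28) is included at this height; the cylinder at (16, 6.5) does not reach this height (z outside [0.5, 4.5]); the cylinder at (6.5, 10) is absent (z outside [22.5, 36]); the cylinder at (4.5, -1) is not intersected at this z (z outside [15, 24]); Merging all regions: only the 13×28 cube is present, so the union is just that shape — 1 connected region. The result has 1 disconnected region.

1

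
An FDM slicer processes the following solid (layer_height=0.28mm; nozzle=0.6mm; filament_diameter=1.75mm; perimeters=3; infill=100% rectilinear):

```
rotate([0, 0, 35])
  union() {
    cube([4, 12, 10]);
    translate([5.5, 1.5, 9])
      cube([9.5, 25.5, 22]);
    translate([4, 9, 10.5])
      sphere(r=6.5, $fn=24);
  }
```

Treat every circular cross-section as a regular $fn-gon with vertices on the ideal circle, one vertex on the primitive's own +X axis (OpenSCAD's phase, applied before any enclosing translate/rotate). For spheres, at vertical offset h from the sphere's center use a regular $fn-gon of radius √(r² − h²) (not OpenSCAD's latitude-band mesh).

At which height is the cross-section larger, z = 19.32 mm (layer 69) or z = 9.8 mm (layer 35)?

layer 35 (z = 9.8 mm)

Layer 69 (z = 19.32): the cube is absent (z outside [0, 10]); the cube at (5.5, 1.5) is present — its section is the full 9.5×25.5 rectangle (area 242.25 mm²); the sphere at (4, 9) is absent (|z−center|=8.820 > r=6.5); Taking the union: only the 9.5×25.5 cube at (5.5, 1.5) is present, so the union is just that shape — area = 242.25 mm²; (rotated 35° about Z; rotation is an isometry so areas/perimeters/island counts are preserved). So its area = 242.25 mm². Layer 35 (z = 9.8): the cube is present — its section is the full 4×12 rectangle (area 48.00 mm²); the cube at (5.5, 1.5) (footprint 9.5×25.5) is included at this height (area 242.25 mm²); the r=6.5 sphere at (4, 9) slices to a regular 24-gon of circumradius 6.462 (√(r²−h²) with h=0.7 from center) (area = (24/2)·6.462²·sin(360°/24) = 129.70 mm²); Merging all regions: the regions partially overlap — summed areas 419.95 mm² minus the doubly-counted overlap 81.69 mm² gives 338.26 mm² — area = 338.26 mm²; (whole slice rotated 35° about Z — lengths, areas and connectivity unchanged). So its area = 338.26 mm². Layer 35 is larger (338.26 vs 242.25 mm²).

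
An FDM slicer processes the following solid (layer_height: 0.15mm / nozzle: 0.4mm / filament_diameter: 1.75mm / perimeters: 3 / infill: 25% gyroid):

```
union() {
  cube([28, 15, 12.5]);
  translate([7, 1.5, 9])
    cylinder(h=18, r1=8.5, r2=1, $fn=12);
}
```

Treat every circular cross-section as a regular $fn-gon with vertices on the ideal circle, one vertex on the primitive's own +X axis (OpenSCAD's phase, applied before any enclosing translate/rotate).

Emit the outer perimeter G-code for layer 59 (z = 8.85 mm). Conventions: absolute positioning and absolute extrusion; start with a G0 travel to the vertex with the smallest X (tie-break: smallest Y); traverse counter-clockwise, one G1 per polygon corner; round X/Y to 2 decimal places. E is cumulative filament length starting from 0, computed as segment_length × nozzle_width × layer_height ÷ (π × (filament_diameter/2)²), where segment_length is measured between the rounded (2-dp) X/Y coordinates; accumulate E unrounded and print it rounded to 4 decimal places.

G0 X0.00 Y0.00 Z8.85
G1 X28.00 Y0.00 E0.6985
G1 X28.00 Y15.00 E1.0726
G1 X0.00 Y15.00 E1.7711
G1 X0.00 Y0.00 E2.1453

At z = 8.85 mm: the 28×15 cube contributes its full rectangle; the cone at (7, 1.5) is not intersected at this z (z outside [9, 27]); Taking the union: only the 28×15 cube is present, so the union is just that shape — 1 connected region. The outline is a single polygon with 4 vertices. Extrusion per mm of travel: 0.4 × 0.15 / (π × 0.875²) = 0.024945. Accumulating E over each segment gives final E = 2.1453.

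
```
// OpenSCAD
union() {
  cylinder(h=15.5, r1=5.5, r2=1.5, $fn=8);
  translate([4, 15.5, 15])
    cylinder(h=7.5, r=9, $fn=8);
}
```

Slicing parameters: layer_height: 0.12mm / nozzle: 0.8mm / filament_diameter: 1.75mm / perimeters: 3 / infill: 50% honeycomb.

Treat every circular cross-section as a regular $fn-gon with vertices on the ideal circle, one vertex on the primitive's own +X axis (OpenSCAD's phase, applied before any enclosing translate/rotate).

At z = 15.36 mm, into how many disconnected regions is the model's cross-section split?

2

At z = 15.36 mm: the cone (r1=5.5→r2=1.5) has section circumradius 1.536 here — a regular 8-gon; the r=9 cylinder at (4, 15.5) gives a regular 8-gon of circumradius 9 (constant along its height); Merging all regions: the 2 present regions are separate (no shared area or edge), so areas and boundary lengths simply add and each stays a separate island — 2 connected regions. The result has 2 disconnected regions.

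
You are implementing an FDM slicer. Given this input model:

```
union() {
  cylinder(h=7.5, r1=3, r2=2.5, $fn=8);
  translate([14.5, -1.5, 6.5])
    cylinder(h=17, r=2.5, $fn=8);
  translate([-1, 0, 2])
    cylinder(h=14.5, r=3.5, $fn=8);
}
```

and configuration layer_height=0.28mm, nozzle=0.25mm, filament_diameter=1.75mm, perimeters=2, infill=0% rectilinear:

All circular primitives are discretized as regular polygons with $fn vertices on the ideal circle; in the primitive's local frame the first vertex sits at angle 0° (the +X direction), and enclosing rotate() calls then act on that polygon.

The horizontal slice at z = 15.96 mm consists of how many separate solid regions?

At z = 15.96 mm: the cone is absent (z outside [0, 7.5]); the r=2.5 cylinder at (14.5, -1.5) contributes a regular 8-gon of circumradius 2.5; the r=3.5 cylinder at (-1, 0) contributes a regular 8-gon of circumradius 3.5; Taking the union: the 2 present regions are separate (no shared area or edge), so areas and boundary lengths simply add and each stays a separate island — 2 connected regions. The result has 2 disconnected regions.

2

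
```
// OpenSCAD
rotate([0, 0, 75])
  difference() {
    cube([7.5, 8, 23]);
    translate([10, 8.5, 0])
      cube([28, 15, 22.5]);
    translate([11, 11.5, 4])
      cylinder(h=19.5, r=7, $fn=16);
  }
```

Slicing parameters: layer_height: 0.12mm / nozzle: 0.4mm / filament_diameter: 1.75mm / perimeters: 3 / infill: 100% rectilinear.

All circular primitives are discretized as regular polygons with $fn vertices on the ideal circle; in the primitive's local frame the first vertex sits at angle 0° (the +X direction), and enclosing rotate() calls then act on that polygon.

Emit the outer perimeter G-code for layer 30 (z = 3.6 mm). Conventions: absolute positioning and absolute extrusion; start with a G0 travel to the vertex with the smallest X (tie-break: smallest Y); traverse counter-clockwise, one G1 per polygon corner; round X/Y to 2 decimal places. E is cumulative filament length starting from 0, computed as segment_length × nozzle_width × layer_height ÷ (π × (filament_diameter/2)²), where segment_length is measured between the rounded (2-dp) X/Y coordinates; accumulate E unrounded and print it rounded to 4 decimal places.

G0 X-7.73 Y2.07 Z3.60
G1 X0.00 Y0.00 E0.1597
G1 X1.94 Y7.24 E0.3093
G1 X-5.79 Y9.31 E0.4690
G1 X-7.73 Y2.07 E0.6185

At z = 3.6 mm: the cube (footprint 7.5×8) is included at this height; the cube at (10, 8.5) is present — its section is the full 28×15 rectangle; the cylinder at (11, 11.5) is absent (z outside [4, 23.5]); Taking the first minus the rest: starting from the 7.5×8 cube, the 28×15 cube at (10, 8.5) misses the remaining region (no effect) — 1 connected region; (whole slice rotated 75° about Z — lengths, areas and connectivity unchanged). The outline is a single polygon with 4 vertices. Extrusion per mm of travel: 0.4 × 0.12 / (π × 0.875²) = 0.019956. Accumulating E over each segment gives final E = 0.6185.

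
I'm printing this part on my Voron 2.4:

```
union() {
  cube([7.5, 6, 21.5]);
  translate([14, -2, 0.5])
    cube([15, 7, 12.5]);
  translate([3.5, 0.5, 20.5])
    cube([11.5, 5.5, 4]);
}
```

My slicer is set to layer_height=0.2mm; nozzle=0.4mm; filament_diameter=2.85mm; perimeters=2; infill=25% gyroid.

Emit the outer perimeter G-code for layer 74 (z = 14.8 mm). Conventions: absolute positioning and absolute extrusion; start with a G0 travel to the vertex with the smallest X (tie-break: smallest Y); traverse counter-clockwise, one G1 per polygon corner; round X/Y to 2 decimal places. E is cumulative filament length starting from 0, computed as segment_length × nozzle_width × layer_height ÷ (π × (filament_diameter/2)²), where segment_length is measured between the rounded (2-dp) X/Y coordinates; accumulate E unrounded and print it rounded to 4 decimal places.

G0 X0.00 Y0.00 Z14.80
G1 X7.50 Y0.00 E0.0941
G1 X7.50 Y6.00 E0.1693
G1 X0.00 Y6.00 E0.2633
G1 X0.00 Y0.00 E0.3386

At z = 14.8 mm: the cube (footprint 7.5×6) is included at this height; the cube at (14, -2) does not reach this height (z outside [0.5, 13]); the cube at (3.5, 0.5) is not intersected at this z (z outside [20.5, 24.5]); Combining (union): only the 7.5×6 cube is present, so the union is just that shape — 1 connected region. The outline is a single polygon with 4 vertices. Extrusion per mm of travel: 0.4 × 0.2 / (π × 1.425²) = 0.012540. Accumulating E over each segment gives final E = 0.3386.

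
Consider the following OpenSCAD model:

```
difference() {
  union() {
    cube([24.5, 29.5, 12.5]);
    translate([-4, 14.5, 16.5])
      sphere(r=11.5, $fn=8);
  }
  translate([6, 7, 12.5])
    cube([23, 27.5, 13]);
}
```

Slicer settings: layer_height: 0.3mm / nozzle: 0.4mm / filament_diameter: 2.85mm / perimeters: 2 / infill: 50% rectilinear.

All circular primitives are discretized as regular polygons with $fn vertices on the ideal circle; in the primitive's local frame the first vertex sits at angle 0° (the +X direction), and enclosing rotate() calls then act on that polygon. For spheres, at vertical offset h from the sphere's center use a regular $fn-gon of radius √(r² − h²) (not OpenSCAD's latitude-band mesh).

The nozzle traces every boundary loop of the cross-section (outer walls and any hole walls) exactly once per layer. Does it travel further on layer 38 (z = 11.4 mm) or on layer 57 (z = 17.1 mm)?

Layer 38 (z = 11.4): the cube is present — its section is the full 24.5×29.5 rectangle (perimeter 108.00 mm); the r=11.5 sphere at (-4, 14.5) contributes a regular 8-gon of circumradius √(11.5²−5.1²) = 10.307 (perimeter = 2·8·10.307·sin(180°/8) = 63.11 mm); Combining (union): the regions partially overlap (shared area 74.42 mm²), so the edge portions inside another operand are dropped and the merged outline is re-measured after clipping — boundary = 130.91 mm; the cube at (6, 7) is not intersected at this z (z outside [12.5, 25.5]); Subtracting the remaining from the first: none of the subtracted shapes is present at this height, so the result so far is unchanged — boundary = 130.91 mm. So its perimeter = 130.91 mm. Layer 57 (z = 17.1): the cube does not reach this height (z outside [0, 12.5]); the r=11.5 sphere at (-4, 14.5) slices to a regular 8-gon of circumradius 11.484 (√(r²−h²) with h=0.6 from center) (perimeter = 2·8·11.484·sin(180°/8) = 70.32 mm); Merging all regions: only the r=11.5 sphere at (-4, 14.5) is present, so the union is just that shape — boundary = 70.32 mm; the cube at (6, 7) (footprint 23×27.5) is included at this height (perimeter 101.00 mm); After the difference (first − rest): starting from the result so far, the 23×27.5 cube at (6, 7) partially overlaps it — only the 5.32 mm² overlap (of its 632.50 mm²) is removed, clipping the outline — boundary = 69.73 mm. So its perimeter = 69.73 mm. Layer 38 is larger (130.91 vs 69.73 mm).

layer 38 (z = 11.4 mm)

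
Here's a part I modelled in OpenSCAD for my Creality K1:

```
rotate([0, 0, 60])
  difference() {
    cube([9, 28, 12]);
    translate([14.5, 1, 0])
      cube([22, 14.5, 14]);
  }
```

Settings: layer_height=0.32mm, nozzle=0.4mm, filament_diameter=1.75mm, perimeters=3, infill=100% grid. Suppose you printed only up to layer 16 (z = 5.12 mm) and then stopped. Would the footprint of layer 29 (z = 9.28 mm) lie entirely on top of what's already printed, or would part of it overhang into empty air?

entirely on top

Compare the two slices. At z = 5.12: the 9×28 cube contributes its full rectangle (area 252.00 mm²); the cube at (14.5, 1) is present — its section is the full 22×14.5 rectangle (area 319.00 mm²); Taking the first minus the rest: starting from the 9×28 cube (252.00 mm²), the 22×14.5 cube at (14.5, 1) misses the remaining region (no effect) — area = 252.00 mm²; (rotated 60° about Z; rotation is an isometry so areas/perimeters/island counts are preserved). At z = 9.28: the cube (footprint 9×28) is included at this height (area 252.00 mm²); the cube at (14.5, 1) is present — its section is the full 22×14.5 rectangle (area 319.00 mm²); Subtracting the remaining from the first: starting from the 9×28 cube (252.00 mm²), the 22×14.5 cube at (14.5, 1) misses the remaining region (no effect) — area = 252.00 mm²; (whole slice rotated 60° about Z — lengths, areas and connectivity unchanged). Checking containment: the cross-section at z = 9.28 is a subset of the cross-section at z = 5.12.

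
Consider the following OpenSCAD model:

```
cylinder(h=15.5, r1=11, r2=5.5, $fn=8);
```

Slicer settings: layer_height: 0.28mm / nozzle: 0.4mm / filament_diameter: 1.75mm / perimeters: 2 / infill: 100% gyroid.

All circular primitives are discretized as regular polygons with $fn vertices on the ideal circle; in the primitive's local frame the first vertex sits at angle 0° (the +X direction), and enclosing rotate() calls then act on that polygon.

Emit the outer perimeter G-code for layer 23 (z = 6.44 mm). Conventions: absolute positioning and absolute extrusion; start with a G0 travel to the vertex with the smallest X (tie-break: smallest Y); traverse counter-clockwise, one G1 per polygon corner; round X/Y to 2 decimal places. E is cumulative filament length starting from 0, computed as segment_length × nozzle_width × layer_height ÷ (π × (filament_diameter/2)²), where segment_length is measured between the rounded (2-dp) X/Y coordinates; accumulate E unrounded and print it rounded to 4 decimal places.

At z = 6.44 mm: the cone contributes a regular 8-gon of circumradius 8.715 (interpolated between r1=11 and r2=5.5 at t=0.415). The outline is a single polygon with 8 vertices. Extrusion per mm of travel: 0.4 × 0.28 / (π × 0.875²) = 0.046564. Accumulating E over each segment gives final E = 2.4835.

G0 X-8.71 Y0.00 Z6.44
G1 X-6.16 Y-6.16 E0.3104
G1 X0.00 Y-8.71 E0.6209
G1 X6.16 Y-6.16 E0.9313
G1 X8.71 Y0.00 E1.2418
G1 X6.16 Y6.16 E1.5522
G1 X0.00 Y8.71 E1.8626
G1 X-6.16 Y6.16 E2.1731
G1 X-8.71 Y0.00 E2.4835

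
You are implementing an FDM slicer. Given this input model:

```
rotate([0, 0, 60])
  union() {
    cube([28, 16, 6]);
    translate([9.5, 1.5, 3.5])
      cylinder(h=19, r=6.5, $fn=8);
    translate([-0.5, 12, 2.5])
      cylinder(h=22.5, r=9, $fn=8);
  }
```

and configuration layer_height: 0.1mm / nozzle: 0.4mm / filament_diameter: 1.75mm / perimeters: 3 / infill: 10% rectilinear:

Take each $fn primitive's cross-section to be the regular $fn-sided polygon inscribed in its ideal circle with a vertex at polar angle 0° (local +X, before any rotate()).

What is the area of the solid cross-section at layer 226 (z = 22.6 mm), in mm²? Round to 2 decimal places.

At z = 22.6 mm: the cube is not intersected at this z (z outside [0, 6]); the cylinder at (9.5, 1.5) does not reach this height (z outside [3.5, 22.5]); the cylinder at (-0.5, 12): section is a regular 8-gon, circumradius r=9 (area = (8/2)·9.000²·sin(360°/8) = 229.10 mm²); Taking the union: only the r=9 cylinder at (-0.5, 12) is present, so the union is just that shape — area = 229.10 mm²; (whole slice rotated 60° about Z — lengths, areas and connectivity unchanged). Overall, the cross-section is a single solid region. Net area = 229.10 mm².

229.10 mm²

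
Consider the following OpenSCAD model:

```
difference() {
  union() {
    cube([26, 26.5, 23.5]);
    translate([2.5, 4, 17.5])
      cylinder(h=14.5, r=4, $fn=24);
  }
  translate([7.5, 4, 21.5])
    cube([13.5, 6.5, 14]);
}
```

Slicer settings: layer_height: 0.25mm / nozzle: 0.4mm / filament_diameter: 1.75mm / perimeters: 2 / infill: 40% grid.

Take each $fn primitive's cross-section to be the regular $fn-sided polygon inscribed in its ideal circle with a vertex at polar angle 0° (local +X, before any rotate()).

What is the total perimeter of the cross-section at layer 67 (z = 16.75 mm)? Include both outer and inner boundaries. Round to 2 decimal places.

At z = 16.75 mm: the cube is present — its section is the full 26×26.5 rectangle (perimeter 105.00 mm); the cylinder at (2.5, 4) is not intersected at this z (z outside [17.5, 32]); Combining (union): only the 26×26.5 cube is present, so the union is just that shape — boundary = 105.00 mm; the cube at (7.5, 4) does not reach this height (z outside [21.5, 35.5]); After the difference (first − rest): none of the subtracted shapes is present at this height, so that combined region is unchanged — boundary = 105.00 mm. Overall, the cross-section is a single solid region. Total boundary length (outer) = 105.00 mm.

105.00 mm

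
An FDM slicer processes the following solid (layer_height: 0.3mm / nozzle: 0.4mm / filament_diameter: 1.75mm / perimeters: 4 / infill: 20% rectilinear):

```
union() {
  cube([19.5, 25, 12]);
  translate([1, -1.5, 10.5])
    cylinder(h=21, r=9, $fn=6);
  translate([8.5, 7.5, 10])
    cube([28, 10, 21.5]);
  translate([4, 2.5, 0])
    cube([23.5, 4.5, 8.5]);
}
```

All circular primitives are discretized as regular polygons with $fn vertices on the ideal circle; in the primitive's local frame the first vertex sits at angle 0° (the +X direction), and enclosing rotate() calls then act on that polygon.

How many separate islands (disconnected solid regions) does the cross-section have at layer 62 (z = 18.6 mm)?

At z = 18.6 mm: the cube is absent (z outside [0, 12]); the r=9 cylinder at (1, -1.5) gives a regular 6-gon of circumradius 9 (constant along its height); the cube at (8.5, 7.5) is present — its section is the full 28×10 rectangle; the cube at (4, 2.5) is absent (z outside [0, 8.5]); Taking the union: the 2 present regions are separate (no shared area or edge), so areas and boundary lengths simply add and each stays a separate island — 2 connected regions. Overall, the cross-section has 2 separate islands. Island count = 2.

2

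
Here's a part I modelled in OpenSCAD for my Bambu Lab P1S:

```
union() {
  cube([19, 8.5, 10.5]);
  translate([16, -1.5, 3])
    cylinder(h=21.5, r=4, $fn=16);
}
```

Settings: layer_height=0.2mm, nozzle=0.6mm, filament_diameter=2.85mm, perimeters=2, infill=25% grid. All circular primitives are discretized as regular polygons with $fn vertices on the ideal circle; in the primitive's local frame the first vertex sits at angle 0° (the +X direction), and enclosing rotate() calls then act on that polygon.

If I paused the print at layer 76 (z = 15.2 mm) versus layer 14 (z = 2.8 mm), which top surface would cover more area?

layer 14 (z = 2.8 mm)

Layer 76 (z = 15.2): the cube does not reach this height (z outside [0, 10.5]); the cylinder at (16, -1.5): section is a regular 16-gon, circumradius r=4 (area = (16/2)·4.000²·sin(360°/16) = 48.98 mm²); Taking the union: only the r=4 cylinder at (16, -1.5) is present, so the union is just that shape — area = 48.98 mm². So its area = 48.98 mm². Layer 14 (z = 2.8): the cube is present — its section is the full 19×8.5 rectangle (area 161.50 mm²); the cylinder at (16, -1.5) is not intersected at this z (z outside [3, 24.5]); Merging all regions: only the 19×8.5 cube is present, so the union is just that shape — area = 161.50 mm². So its area = 161.50 mm². Layer 14 is larger (161.50 vs 48.98 mm²).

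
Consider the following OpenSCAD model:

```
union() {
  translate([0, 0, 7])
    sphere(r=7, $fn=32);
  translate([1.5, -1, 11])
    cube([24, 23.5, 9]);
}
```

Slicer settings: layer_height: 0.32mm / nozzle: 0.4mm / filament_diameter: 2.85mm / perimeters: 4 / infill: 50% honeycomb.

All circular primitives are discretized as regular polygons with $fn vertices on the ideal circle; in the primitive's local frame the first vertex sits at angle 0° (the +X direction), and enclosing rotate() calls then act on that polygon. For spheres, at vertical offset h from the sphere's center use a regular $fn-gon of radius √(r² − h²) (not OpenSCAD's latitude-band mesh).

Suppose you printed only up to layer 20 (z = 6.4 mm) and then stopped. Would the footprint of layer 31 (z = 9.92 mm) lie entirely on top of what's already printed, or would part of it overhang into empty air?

entirely on top

Compare the two slices. At z = 6.4: the r=7 sphere contributes a regular 32-gon of circumradius √(7²−0.6²) = 6.974 (area = (32/2)·6.974²·sin(360°/32) = 151.83 mm²); the cube at (1.5, -1) is not intersected at this z (z outside [11, 20]); Merging all regions: only the r=7 sphere is present, so the union is just that shape — area = 151.83 mm². At z = 9.92: the r=7 sphere contributes a regular 32-gon of circumradius √(7²−2.92²) = 6.362 (area = (32/2)·6.362²·sin(360°/32) = 126.34 mm²); the cube at (1.5, -1) is not intersected at this z (z outside [11, 20]); Taking the union: only the r=7 sphere is present, so the union is just that shape — area = 126.34 mm². Checking containment: the cross-section at z = 9.92 is a subset of the cross-section at z = 6.4.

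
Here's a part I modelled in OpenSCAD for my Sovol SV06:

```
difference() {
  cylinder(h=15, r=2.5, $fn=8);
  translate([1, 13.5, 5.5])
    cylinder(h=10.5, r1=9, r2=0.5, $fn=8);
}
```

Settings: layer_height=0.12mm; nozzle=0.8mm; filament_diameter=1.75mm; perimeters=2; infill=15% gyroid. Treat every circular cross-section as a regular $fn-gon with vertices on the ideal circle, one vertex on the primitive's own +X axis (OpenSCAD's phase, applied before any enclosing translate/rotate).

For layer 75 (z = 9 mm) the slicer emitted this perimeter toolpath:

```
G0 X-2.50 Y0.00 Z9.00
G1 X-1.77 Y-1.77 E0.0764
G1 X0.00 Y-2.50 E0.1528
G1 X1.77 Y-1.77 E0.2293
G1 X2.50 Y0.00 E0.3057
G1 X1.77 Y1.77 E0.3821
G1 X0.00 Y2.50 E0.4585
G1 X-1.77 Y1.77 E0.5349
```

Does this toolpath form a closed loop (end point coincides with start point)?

Start point (G0): (-2.50, 0.00). End point (last G1): the path does not return to the start — open.

no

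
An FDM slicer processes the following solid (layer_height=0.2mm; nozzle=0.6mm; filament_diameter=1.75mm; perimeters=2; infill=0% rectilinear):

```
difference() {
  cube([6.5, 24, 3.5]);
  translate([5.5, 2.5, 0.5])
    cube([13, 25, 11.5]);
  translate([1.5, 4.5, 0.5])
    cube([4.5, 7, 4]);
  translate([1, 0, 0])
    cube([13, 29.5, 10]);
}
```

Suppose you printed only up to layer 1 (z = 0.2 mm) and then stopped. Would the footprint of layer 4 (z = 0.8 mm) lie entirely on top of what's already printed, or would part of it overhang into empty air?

Compare the two slices. At z = 0.2: the cube (footprint 6.5×24) is included at this height (area 156.00 mm²); the cube at (5.5, 2.5) is absent (z outside [0.5, 12]); the cube at (1.5, 4.5) is absent (z outside [0.5, 4.5]); the cube at (1, 0) (footprint 13×29.5) is included at this height (area 383.50 mm²); After the difference (first − rest): starting from the 6.5×24 cube (156.00 mm²), the 13×29.5 cube at (1, 0) partially overlaps it — only the 132.00 mm² overlap (of its 383.50 mm²) is removed, clipping the outline — area = 24.00 mm². At z = 0.8: the 6.5×24 cube contributes its full rectangle (area 156.00 mm²); the 13×25 cube at (5.5, 2.5) contributes its full rectangle (area 325.00 mm²); the cube at (1.5, 4.5) is present — its section is the full 4.5×7 rectangle (area 31.50 mm²); the cube at (1, 0) is present — its section is the full 13×29.5 rectangle (area 383.50 mm²); Taking the first minus the rest: starting from the 6.5×24 cube (156.00 mm²), the 13×25 cube at (5.5, 2.5) partially overlaps it — only the 21.50 mm² overlap (of its 325.00 mm²) is removed, clipping the outline; the 4.5×7 cube at (1.5, 4.5) partially overlaps it — only the 28.00 mm² overlap (of its 31.50 mm²) is removed, clipping the outline; the 13×29.5 cube at (1, 0) partially overlaps it — only the 82.50 mm² overlap (of its 383.50 mm²) is removed, clipping the outline — area = 24.00 mm². Checking containment: the cross-section at z = 0.8 is a subset of the cross-section at z = 0.2.

entirely on top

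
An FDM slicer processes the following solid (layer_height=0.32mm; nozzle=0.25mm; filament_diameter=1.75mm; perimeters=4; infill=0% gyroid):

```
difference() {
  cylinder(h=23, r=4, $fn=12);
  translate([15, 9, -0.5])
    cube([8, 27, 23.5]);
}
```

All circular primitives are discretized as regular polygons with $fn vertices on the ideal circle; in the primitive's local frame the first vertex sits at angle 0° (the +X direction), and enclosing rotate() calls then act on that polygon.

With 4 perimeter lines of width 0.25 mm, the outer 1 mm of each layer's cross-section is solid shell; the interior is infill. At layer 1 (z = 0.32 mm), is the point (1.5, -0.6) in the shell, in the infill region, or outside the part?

At z = 0.32 mm: the cylinder: section is a regular 12-gon, circumradius r=4; the cube at (15, 9) (footprint 8×27) is included at this height; Taking the first minus the rest: starting from the r=4 cylinder, the 8×27 cube at (15, 9) misses the remaining region (no effect) — 1 connected region. Overall, the cross-section is a single solid region. The nearest boundary edge runs (4.00, 0.00)→(3.46, -2.00); distance from the point to it = 2.26 mm. The point is inside the cross-section and 2.26 mm from the nearest boundary — more than the 1 mm shell width (4 × 0.25), so it's in the infill interior.

infill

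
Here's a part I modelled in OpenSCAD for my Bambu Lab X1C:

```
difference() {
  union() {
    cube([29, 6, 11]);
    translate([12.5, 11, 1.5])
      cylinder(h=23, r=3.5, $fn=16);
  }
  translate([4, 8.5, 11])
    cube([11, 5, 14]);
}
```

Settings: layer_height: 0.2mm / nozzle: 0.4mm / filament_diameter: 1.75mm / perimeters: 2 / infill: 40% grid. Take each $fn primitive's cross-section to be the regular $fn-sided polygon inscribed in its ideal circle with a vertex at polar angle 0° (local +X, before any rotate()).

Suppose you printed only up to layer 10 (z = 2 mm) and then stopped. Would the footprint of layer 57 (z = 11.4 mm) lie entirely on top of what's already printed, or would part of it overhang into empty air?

Compare the two slices. At z = 2: the cube (footprint 29×6) is included at this height (area 174.00 mm²); the r=3.5 cylinder at (12.5, 11) gives a regular 16-gon of circumradius 3.5 (constant along its height) (area = (16/2)·3.500²·sin(360°/16) = 37.50 mm²); Taking the union: the 2 present regions are separate (no shared area or edge), so areas and boundary lengths simply add and each stays a separate island — area = 211.50 mm²; the cube at (4, 8.5) is not intersected at this z (z outside [11, 25]); Subtracting the remaining from the first: none of the subtracted shapes is present at this height, so that combined region is unchanged — area = 211.50 mm². At z = 11.4: the cube is not intersected at this z (z outside [0, 11]); the r=3.5 cylinder at (12.5, 11) gives a regular 16-gon of circumradius 3.5 (constant along its height) (area = (16/2)·3.500²·sin(360°/16) = 37.50 mm²); Merging all regions: only the r=3.5 cylinder at (12.5, 11) is present, so the union is just that shape — area = 37.50 mm²; the cube at (4, 8.5) is present — its section is the full 11×5 rectangle (area 55.00 mm²); After the difference (first − rest): starting from the result so far (37.50 mm²), the 11×5 cube at (4, 8.5) partially overlaps it — only the 28.12 mm² overlap (of its 55.00 mm²) is removed, clipping the outline — area = 9.38 mm². Checking containment: the cross-section at z = 11.4 is a subset of the cross-section at z = 2.

entirely on top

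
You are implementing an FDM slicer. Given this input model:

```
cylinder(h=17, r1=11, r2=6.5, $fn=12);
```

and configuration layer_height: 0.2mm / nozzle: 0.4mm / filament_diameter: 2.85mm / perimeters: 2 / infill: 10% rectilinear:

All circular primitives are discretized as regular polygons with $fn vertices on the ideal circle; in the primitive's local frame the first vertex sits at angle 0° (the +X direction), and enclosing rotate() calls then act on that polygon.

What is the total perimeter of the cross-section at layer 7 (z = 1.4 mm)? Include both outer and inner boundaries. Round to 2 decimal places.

At z = 1.4 mm: the cone contributes a regular 12-gon of circumradius 10.629 (interpolated between r1=11 and r2=6.5 at t=0.082) (perimeter = 2·12·10.629·sin(180°/12) = 66.03 mm). Overall, the cross-section is a single solid region. Total boundary length (outer) = 66.03 mm.

66.03 mm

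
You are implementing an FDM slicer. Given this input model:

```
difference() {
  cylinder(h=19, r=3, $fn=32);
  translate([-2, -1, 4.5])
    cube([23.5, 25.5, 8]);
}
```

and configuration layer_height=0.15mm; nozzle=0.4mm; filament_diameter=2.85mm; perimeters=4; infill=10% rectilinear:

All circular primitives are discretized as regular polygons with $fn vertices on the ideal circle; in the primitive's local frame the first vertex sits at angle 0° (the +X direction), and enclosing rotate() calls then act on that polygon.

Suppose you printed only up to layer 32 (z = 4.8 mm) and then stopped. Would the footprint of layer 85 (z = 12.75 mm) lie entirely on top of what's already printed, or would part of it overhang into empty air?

part overhangs

Compare the two slices. At z = 4.8: the r=3 cylinder gives a regular 32-gon of circumradius 3 (constant along its height) (area = (32/2)·3.000²·sin(360°/32) = 28.09 mm²); the 23.5×25.5 cube at (-2, -1) contributes its full rectangle (area 599.25 mm²); Subtracting the remaining from the first: starting from the r=3 cylinder (28.09 mm²), the 23.5×25.5 cube at (-2, -1) partially overlaps it — only the 17.45 mm² overlap (of its 599.25 mm²) is removed, clipping the outline — area = 10.64 mm². At z = 12.75: the r=3 cylinder gives a regular 32-gon of circumradius 3 (constant along its height) (area = (32/2)·3.000²·sin(360°/32) = 28.09 mm²); the cube at (-2, -1) is absent (z outside [4.5, 12.5]); Taking the first minus the rest: none of the subtracted shapes is present at this height, so the r=3 cylinder is unchanged — area = 28.09 mm². Checking containment: at z = 12.75 the cross-section extends beyond the z = 4.8 cross-section by about 17.45 mm².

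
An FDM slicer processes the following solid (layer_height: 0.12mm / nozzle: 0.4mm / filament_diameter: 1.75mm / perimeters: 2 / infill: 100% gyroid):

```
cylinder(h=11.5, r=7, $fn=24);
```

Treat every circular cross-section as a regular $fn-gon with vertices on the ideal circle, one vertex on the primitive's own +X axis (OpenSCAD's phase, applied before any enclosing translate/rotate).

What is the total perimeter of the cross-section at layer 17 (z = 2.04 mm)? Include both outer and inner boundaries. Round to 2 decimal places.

At z = 2.04 mm: the cylinder: section is a regular 24-gon, circumradius r=7 (perimeter = 2·24·7.000·sin(180°/24) = 43.86 mm). Overall, the cross-section is a single solid region. Total boundary length (outer) = 43.86 mm.

43.86 mm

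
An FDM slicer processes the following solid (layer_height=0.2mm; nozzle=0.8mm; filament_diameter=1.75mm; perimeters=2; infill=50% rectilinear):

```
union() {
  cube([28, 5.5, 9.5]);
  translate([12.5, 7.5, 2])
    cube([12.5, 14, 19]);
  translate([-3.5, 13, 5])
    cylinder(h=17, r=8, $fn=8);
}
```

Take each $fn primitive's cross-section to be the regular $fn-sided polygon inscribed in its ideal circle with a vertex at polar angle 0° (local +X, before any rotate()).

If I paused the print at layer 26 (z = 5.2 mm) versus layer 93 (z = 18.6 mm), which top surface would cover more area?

layer 26 (z = 5.2 mm)

Layer 26 (z = 5.2): the cube is present — its section is the full 28×5.5 rectangle (area 154.00 mm²); the cube at (12.5, 7.5) (footprint 12.5×14) is included at this height (area 175.00 mm²); the cylinder at (-3.5, 13): section is a regular 8-gon, circumradius r=8 (area = (8/2)·8.000²·sin(360°/8) = 181.02 mm²); Combining (union): the 3 present regions are separate (no shared area or edge), so areas and boundary lengths simply add and each stays a separate island — area = 510.02 mm². So its area = 510.02 mm². Layer 93 (z = 18.6): the cube is absent (z outside [0, 9.5]); the cube at (12.5, 7.5) is present — its section is the full 12.5×14 rectangle (area 175.00 mm²); the r=8 cylinder at (-3.5, 13) contributes a regular 8-gon of circumradius 8 (area = (8/2)·8.000²·sin(360°/8) = 181.02 mm²); Combining (union): the 2 present regions are separate (no shared area or edge), so areas and boundary lengths simply add and each stays a separate island — area = 356.02 mm². So its area = 356.02 mm². Layer 26 is larger (510.02 vs 356.02 mm²).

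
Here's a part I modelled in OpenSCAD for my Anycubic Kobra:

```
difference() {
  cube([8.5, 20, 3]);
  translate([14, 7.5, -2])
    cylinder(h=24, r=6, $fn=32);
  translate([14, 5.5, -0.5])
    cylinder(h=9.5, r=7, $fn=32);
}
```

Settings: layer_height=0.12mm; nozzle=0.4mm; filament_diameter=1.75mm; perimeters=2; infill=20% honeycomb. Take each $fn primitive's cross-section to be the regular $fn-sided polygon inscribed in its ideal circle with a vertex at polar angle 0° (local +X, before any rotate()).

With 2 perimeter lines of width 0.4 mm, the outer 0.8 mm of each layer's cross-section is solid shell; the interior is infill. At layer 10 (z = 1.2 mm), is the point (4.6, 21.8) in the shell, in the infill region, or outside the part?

At z = 1.2 mm: the cube is present — its section is the full 8.5×20 rectangle; the cylinder at (14, 7.5): section is a regular 32-gon, circumradius r=6; the r=7 cylinder at (14, 5.5) gives a regular 32-gon of circumradius 7 (constant along its height); After the difference (first − rest): starting from the 8.5×20 cube, the r=6 cylinder at (14, 7.5) partially overlaps it — only the 1.52 mm² overlap (of its 112.37 mm²) is removed, clipping the outline; the r=7 cylinder at (14, 5.5) partially overlaps it — only the 7.14 mm² overlap (of its 152.95 mm²) is removed, clipping the outline — 1 connected region. Overall, the cross-section is a single solid region. The nearest boundary edge runs (0.00, 20.00)→(8.50, 20.00); distance from the point to it = 1.80 mm. The point is not inside any of the regions above, so it lies outside the cross-section (1.80 mm from the nearest boundary).

outside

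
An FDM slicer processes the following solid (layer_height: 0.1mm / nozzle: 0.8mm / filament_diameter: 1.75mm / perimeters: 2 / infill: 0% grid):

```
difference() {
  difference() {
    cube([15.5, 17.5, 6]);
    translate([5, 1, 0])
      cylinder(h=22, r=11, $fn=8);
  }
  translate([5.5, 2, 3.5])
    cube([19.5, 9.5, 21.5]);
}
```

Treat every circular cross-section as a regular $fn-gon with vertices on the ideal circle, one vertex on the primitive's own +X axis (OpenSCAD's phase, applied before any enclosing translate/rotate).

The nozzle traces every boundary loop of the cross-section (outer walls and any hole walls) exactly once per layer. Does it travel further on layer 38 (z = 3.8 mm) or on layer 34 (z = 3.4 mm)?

layer 34 (z = 3.4 mm)

Layer 38 (z = 3.8): the cube is present — its section is the full 15.5×17.5 rectangle (perimeter 66.00 mm); the r=11 cylinder at (5, 1) gives a regular 8-gon of circumradius 11 (constant along its height) (perimeter = 2·8·11.000·sin(180°/8) = 67.35 mm); Taking the first minus the rest: starting from the 15.5×17.5 cube, the r=11 cylinder at (5, 1) partially overlaps it — only the 150.58 mm² overlap (of its 342.24 mm²) is removed, clipping the outline — boundary = 59.31 mm; the 19.5×9.5 cube at (5.5, 2) contributes its full rectangle (perimeter 58.00 mm); After the difference (first − rest): starting from that combined region, the 19.5×9.5 cube at (5.5, 2) partially overlaps it — only the 25.29 mm² overlap (of its 185.25 mm²) is removed, clipping the outline — boundary = 45.08 mm. So its perimeter = 45.08 mm. Layer 34 (z = 3.4): the cube (footprint 15.5×17.5) is included at this height (perimeter 66.00 mm); the r=11 cylinder at (5, 1) contributes a regular 8-gon of circumradius 11 (perimeter = 2·8·11.000·sin(180°/8) = 67.35 mm); Taking the first minus the rest: starting from the 15.5×17.5 cube, the r=11 cylinder at (5, 1) partially overlaps it — only the 150.58 mm² overlap (of its 342.24 mm²) is removed, clipping the outline — boundary = 59.31 mm; the cube at (5.5, 2) does not reach this height (z outside [3.5, 25]); Taking the first minus the rest: none of the subtracted shapes is present at this height, so the result so far is unchanged — boundary = 59.31 mm. So its perimeter = 59.31 mm. Layer 34 is larger (59.31 vs 45.08 mm).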